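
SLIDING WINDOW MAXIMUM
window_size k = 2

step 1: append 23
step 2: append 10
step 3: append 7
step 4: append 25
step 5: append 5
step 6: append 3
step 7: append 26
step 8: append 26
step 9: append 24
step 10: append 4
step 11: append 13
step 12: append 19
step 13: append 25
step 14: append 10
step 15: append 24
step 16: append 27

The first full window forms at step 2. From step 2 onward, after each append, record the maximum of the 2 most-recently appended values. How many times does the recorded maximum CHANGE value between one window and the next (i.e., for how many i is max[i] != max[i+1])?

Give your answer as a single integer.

step 1: append 23 -> window=[23] (not full yet)
step 2: append 10 -> window=[23, 10] -> max=23
step 3: append 7 -> window=[10, 7] -> max=10
step 4: append 25 -> window=[7, 25] -> max=25
step 5: append 5 -> window=[25, 5] -> max=25
step 6: append 3 -> window=[5, 3] -> max=5
step 7: append 26 -> window=[3, 26] -> max=26
step 8: append 26 -> window=[26, 26] -> max=26
step 9: append 24 -> window=[26, 24] -> max=26
step 10: append 4 -> window=[24, 4] -> max=24
step 11: append 13 -> window=[4, 13] -> max=13
step 12: append 19 -> window=[13, 19] -> max=19
step 13: append 25 -> window=[19, 25] -> max=25
step 14: append 10 -> window=[25, 10] -> max=25
step 15: append 24 -> window=[10, 24] -> max=24
step 16: append 27 -> window=[24, 27] -> max=27
Recorded maximums: 23 10 25 25 5 26 26 26 24 13 19 25 25 24 27
Changes between consecutive maximums: 10

Answer: 10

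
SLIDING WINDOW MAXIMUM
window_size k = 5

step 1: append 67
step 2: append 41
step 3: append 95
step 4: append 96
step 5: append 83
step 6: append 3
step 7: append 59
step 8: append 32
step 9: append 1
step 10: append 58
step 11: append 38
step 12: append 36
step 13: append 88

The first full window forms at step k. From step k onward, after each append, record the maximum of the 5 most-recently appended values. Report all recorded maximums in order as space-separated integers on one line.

step 1: append 67 -> window=[67] (not full yet)
step 2: append 41 -> window=[67, 41] (not full yet)
step 3: append 95 -> window=[67, 41, 95] (not full yet)
step 4: append 96 -> window=[67, 41, 95, 96] (not full yet)
step 5: append 83 -> window=[67, 41, 95, 96, 83] -> max=96
step 6: append 3 -> window=[41, 95, 96, 83, 3] -> max=96
step 7: append 59 -> window=[95, 96, 83, 3, 59] -> max=96
step 8: append 32 -> window=[96, 83, 3, 59, 32] -> max=96
step 9: append 1 -> window=[83, 3, 59, 32, 1] -> max=83
step 10: append 58 -> window=[3, 59, 32, 1, 58] -> max=59
step 11: append 38 -> window=[59, 32, 1, 58, 38] -> max=59
step 12: append 36 -> window=[32, 1, 58, 38, 36] -> max=58
step 13: append 88 -> window=[1, 58, 38, 36, 88] -> max=88

Answer: 96 96 96 96 83 59 59 58 88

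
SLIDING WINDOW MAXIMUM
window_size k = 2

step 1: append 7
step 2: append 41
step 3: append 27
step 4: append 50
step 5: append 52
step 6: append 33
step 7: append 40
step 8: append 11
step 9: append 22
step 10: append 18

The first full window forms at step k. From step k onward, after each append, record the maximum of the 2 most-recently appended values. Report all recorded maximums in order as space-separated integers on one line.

step 1: append 7 -> window=[7] (not full yet)
step 2: append 41 -> window=[7, 41] -> max=41
step 3: append 27 -> window=[41, 27] -> max=41
step 4: append 50 -> window=[27, 50] -> max=50
step 5: append 52 -> window=[50, 52] -> max=52
step 6: append 33 -> window=[52, 33] -> max=52
step 7: append 40 -> window=[33, 40] -> max=40
step 8: append 11 -> window=[40, 11] -> max=40
step 9: append 22 -> window=[11, 22] -> max=22
step 10: append 18 -> window=[22, 18] -> max=22

Answer: 41 41 50 52 52 40 40 22 22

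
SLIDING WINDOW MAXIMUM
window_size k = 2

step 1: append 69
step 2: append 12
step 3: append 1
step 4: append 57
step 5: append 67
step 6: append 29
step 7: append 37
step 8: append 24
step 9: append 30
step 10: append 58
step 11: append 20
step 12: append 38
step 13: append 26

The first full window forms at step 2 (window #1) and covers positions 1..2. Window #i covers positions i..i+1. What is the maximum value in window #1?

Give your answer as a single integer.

step 1: append 69 -> window=[69] (not full yet)
step 2: append 12 -> window=[69, 12] -> max=69
Window #1 max = 69

Answer: 69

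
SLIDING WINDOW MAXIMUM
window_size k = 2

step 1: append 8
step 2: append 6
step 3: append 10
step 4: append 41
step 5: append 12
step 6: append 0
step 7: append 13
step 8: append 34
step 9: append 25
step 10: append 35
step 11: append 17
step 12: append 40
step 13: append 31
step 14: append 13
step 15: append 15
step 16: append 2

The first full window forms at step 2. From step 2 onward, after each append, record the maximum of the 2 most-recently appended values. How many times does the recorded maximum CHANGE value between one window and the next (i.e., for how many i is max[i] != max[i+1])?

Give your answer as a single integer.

Answer: 9

Derivation:
step 1: append 8 -> window=[8] (not full yet)
step 2: append 6 -> window=[8, 6] -> max=8
step 3: append 10 -> window=[6, 10] -> max=10
step 4: append 41 -> window=[10, 41] -> max=41
step 5: append 12 -> window=[41, 12] -> max=41
step 6: append 0 -> window=[12, 0] -> max=12
step 7: append 13 -> window=[0, 13] -> max=13
step 8: append 34 -> window=[13, 34] -> max=34
step 9: append 25 -> window=[34, 25] -> max=34
step 10: append 35 -> window=[25, 35] -> max=35
step 11: append 17 -> window=[35, 17] -> max=35
step 12: append 40 -> window=[17, 40] -> max=40
step 13: append 31 -> window=[40, 31] -> max=40
step 14: append 13 -> window=[31, 13] -> max=31
step 15: append 15 -> window=[13, 15] -> max=15
step 16: append 2 -> window=[15, 2] -> max=15
Recorded maximums: 8 10 41 41 12 13 34 34 35 35 40 40 31 15 15
Changes between consecutive maximums: 9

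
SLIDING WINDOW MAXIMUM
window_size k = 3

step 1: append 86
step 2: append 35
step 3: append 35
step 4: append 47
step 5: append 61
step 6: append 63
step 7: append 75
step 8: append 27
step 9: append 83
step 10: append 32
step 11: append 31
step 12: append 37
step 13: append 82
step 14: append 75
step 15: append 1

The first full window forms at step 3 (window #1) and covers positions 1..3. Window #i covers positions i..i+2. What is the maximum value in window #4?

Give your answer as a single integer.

Answer: 63

Derivation:
step 1: append 86 -> window=[86] (not full yet)
step 2: append 35 -> window=[86, 35] (not full yet)
step 3: append 35 -> window=[86, 35, 35] -> max=86
step 4: append 47 -> window=[35, 35, 47] -> max=47
step 5: append 61 -> window=[35, 47, 61] -> max=61
step 6: append 63 -> window=[47, 61, 63] -> max=63
Window #4 max = 63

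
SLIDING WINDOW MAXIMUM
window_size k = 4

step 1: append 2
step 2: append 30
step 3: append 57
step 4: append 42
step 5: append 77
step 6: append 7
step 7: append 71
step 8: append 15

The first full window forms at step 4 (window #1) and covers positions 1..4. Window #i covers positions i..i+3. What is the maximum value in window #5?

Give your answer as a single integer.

step 1: append 2 -> window=[2] (not full yet)
step 2: append 30 -> window=[2, 30] (not full yet)
step 3: append 57 -> window=[2, 30, 57] (not full yet)
step 4: append 42 -> window=[2, 30, 57, 42] -> max=57
step 5: append 77 -> window=[30, 57, 42, 77] -> max=77
step 6: append 7 -> window=[57, 42, 77, 7] -> max=77
step 7: append 71 -> window=[42, 77, 7, 71] -> max=77
step 8: append 15 -> window=[77, 7, 71, 15] -> max=77
Window #5 max = 77

Answer: 77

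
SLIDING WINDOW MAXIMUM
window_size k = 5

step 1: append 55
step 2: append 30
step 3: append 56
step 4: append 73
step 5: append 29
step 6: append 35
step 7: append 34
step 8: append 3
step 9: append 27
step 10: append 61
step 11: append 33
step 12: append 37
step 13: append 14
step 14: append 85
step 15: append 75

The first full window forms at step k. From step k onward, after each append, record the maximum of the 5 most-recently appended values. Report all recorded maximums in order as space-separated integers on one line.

step 1: append 55 -> window=[55] (not full yet)
step 2: append 30 -> window=[55, 30] (not full yet)
step 3: append 56 -> window=[55, 30, 56] (not full yet)
step 4: append 73 -> window=[55, 30, 56, 73] (not full yet)
step 5: append 29 -> window=[55, 30, 56, 73, 29] -> max=73
step 6: append 35 -> window=[30, 56, 73, 29, 35] -> max=73
step 7: append 34 -> window=[56, 73, 29, 35, 34] -> max=73
step 8: append 3 -> window=[73, 29, 35, 34, 3] -> max=73
step 9: append 27 -> window=[29, 35, 34, 3, 27] -> max=35
step 10: append 61 -> window=[35, 34, 3, 27, 61] -> max=61
step 11: append 33 -> window=[34, 3, 27, 61, 33] -> max=61
step 12: append 37 -> window=[3, 27, 61, 33, 37] -> max=61
step 13: append 14 -> window=[27, 61, 33, 37, 14] -> max=61
step 14: append 85 -> window=[61, 33, 37, 14, 85] -> max=85
step 15: append 75 -> window=[33, 37, 14, 85, 75] -> max=85

Answer: 73 73 73 73 35 61 61 61 61 85 85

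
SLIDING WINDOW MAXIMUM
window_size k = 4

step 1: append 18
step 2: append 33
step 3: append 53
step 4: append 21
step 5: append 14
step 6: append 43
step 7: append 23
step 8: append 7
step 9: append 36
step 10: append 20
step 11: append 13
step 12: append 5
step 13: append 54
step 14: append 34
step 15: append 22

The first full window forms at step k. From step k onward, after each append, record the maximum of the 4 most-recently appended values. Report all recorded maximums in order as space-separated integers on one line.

step 1: append 18 -> window=[18] (not full yet)
step 2: append 33 -> window=[18, 33] (not full yet)
step 3: append 53 -> window=[18, 33, 53] (not full yet)
step 4: append 21 -> window=[18, 33, 53, 21] -> max=53
step 5: append 14 -> window=[33, 53, 21, 14] -> max=53
step 6: append 43 -> window=[53, 21, 14, 43] -> max=53
step 7: append 23 -> window=[21, 14, 43, 23] -> max=43
step 8: append 7 -> window=[14, 43, 23, 7] -> max=43
step 9: append 36 -> window=[43, 23, 7, 36] -> max=43
step 10: append 20 -> window=[23, 7, 36, 20] -> max=36
step 11: append 13 -> window=[7, 36, 20, 13] -> max=36
step 12: append 5 -> window=[36, 20, 13, 5] -> max=36
step 13: append 54 -> window=[20, 13, 5, 54] -> max=54
step 14: append 34 -> window=[13, 5, 54, 34] -> max=54
step 15: append 22 -> window=[5, 54, 34, 22] -> max=54

Answer: 53 53 53 43 43 43 36 36 36 54 54 54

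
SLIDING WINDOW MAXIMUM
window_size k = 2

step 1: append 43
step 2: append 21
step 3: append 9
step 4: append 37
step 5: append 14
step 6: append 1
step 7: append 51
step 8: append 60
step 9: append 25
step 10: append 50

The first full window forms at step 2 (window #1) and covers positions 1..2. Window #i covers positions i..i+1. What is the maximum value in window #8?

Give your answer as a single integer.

Answer: 60

Derivation:
step 1: append 43 -> window=[43] (not full yet)
step 2: append 21 -> window=[43, 21] -> max=43
step 3: append 9 -> window=[21, 9] -> max=21
step 4: append 37 -> window=[9, 37] -> max=37
step 5: append 14 -> window=[37, 14] -> max=37
step 6: append 1 -> window=[14, 1] -> max=14
step 7: append 51 -> window=[1, 51] -> max=51
step 8: append 60 -> window=[51, 60] -> max=60
step 9: append 25 -> window=[60, 25] -> max=60
Window #8 max = 60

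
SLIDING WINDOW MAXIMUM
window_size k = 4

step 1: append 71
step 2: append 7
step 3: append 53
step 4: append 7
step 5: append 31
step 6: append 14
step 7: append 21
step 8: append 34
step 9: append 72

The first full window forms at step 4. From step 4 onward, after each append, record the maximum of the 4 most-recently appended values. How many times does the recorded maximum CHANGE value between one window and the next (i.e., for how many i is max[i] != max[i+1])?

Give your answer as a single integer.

step 1: append 71 -> window=[71] (not full yet)
step 2: append 7 -> window=[71, 7] (not full yet)
step 3: append 53 -> window=[71, 7, 53] (not full yet)
step 4: append 7 -> window=[71, 7, 53, 7] -> max=71
step 5: append 31 -> window=[7, 53, 7, 31] -> max=53
step 6: append 14 -> window=[53, 7, 31, 14] -> max=53
step 7: append 21 -> window=[7, 31, 14, 21] -> max=31
step 8: append 34 -> window=[31, 14, 21, 34] -> max=34
step 9: append 72 -> window=[14, 21, 34, 72] -> max=72
Recorded maximums: 71 53 53 31 34 72
Changes between consecutive maximums: 4

Answer: 4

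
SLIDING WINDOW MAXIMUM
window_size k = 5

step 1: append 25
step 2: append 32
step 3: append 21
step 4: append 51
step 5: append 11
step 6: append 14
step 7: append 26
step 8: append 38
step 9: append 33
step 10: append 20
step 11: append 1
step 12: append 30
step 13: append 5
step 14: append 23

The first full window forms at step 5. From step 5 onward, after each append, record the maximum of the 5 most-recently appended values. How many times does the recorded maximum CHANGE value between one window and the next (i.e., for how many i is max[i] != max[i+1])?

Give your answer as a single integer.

step 1: append 25 -> window=[25] (not full yet)
step 2: append 32 -> window=[25, 32] (not full yet)
step 3: append 21 -> window=[25, 32, 21] (not full yet)
step 4: append 51 -> window=[25, 32, 21, 51] (not full yet)
step 5: append 11 -> window=[25, 32, 21, 51, 11] -> max=51
step 6: append 14 -> window=[32, 21, 51, 11, 14] -> max=51
step 7: append 26 -> window=[21, 51, 11, 14, 26] -> max=51
step 8: append 38 -> window=[51, 11, 14, 26, 38] -> max=51
step 9: append 33 -> window=[11, 14, 26, 38, 33] -> max=38
step 10: append 20 -> window=[14, 26, 38, 33, 20] -> max=38
step 11: append 1 -> window=[26, 38, 33, 20, 1] -> max=38
step 12: append 30 -> window=[38, 33, 20, 1, 30] -> max=38
step 13: append 5 -> window=[33, 20, 1, 30, 5] -> max=33
step 14: append 23 -> window=[20, 1, 30, 5, 23] -> max=30
Recorded maximums: 51 51 51 51 38 38 38 38 33 30
Changes between consecutive maximums: 3

Answer: 3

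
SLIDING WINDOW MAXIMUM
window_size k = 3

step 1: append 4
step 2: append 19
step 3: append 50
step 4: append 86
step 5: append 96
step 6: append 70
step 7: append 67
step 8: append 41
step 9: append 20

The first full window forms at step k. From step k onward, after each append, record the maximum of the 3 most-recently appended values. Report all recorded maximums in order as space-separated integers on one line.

step 1: append 4 -> window=[4] (not full yet)
step 2: append 19 -> window=[4, 19] (not full yet)
step 3: append 50 -> window=[4, 19, 50] -> max=50
step 4: append 86 -> window=[19, 50, 86] -> max=86
step 5: append 96 -> window=[50, 86, 96] -> max=96
step 6: append 70 -> window=[86, 96, 70] -> max=96
step 7: append 67 -> window=[96, 70, 67] -> max=96
step 8: append 41 -> window=[70, 67, 41] -> max=70
step 9: append 20 -> window=[67, 41, 20] -> max=67

Answer: 50 86 96 96 96 70 67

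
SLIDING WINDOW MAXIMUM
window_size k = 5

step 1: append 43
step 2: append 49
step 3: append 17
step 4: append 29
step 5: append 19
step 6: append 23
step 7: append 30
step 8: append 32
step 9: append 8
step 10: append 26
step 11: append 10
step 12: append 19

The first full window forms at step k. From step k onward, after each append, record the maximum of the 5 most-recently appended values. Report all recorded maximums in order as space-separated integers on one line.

Answer: 49 49 30 32 32 32 32 32

Derivation:
step 1: append 43 -> window=[43] (not full yet)
step 2: append 49 -> window=[43, 49] (not full yet)
step 3: append 17 -> window=[43, 49, 17] (not full yet)
step 4: append 29 -> window=[43, 49, 17, 29] (not full yet)
step 5: append 19 -> window=[43, 49, 17, 29, 19] -> max=49
step 6: append 23 -> window=[49, 17, 29, 19, 23] -> max=49
step 7: append 30 -> window=[17, 29, 19, 23, 30] -> max=30
step 8: append 32 -> window=[29, 19, 23, 30, 32] -> max=32
step 9: append 8 -> window=[19, 23, 30, 32, 8] -> max=32
step 10: append 26 -> window=[23, 30, 32, 8, 26] -> max=32
step 11: append 10 -> window=[30, 32, 8, 26, 10] -> max=32
step 12: append 19 -> window=[32, 8, 26, 10, 19] -> max=32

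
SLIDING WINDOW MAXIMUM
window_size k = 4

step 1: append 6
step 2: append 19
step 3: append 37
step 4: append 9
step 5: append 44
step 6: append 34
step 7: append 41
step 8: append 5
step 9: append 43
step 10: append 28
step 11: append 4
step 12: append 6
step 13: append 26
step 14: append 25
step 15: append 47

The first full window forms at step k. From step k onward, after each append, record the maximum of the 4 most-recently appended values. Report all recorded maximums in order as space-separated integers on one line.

Answer: 37 44 44 44 44 43 43 43 43 28 26 47

Derivation:
step 1: append 6 -> window=[6] (not full yet)
step 2: append 19 -> window=[6, 19] (not full yet)
step 3: append 37 -> window=[6, 19, 37] (not full yet)
step 4: append 9 -> window=[6, 19, 37, 9] -> max=37
step 5: append 44 -> window=[19, 37, 9, 44] -> max=44
step 6: append 34 -> window=[37, 9, 44, 34] -> max=44
step 7: append 41 -> window=[9, 44, 34, 41] -> max=44
step 8: append 5 -> window=[44, 34, 41, 5] -> max=44
step 9: append 43 -> window=[34, 41, 5, 43] -> max=43
step 10: append 28 -> window=[41, 5, 43, 28] -> max=43
step 11: append 4 -> window=[5, 43, 28, 4] -> max=43
step 12: append 6 -> window=[43, 28, 4, 6] -> max=43
step 13: append 26 -> window=[28, 4, 6, 26] -> max=28
step 14: append 25 -> window=[4, 6, 26, 25] -> max=26
step 15: append 47 -> window=[6, 26, 25, 47] -> max=47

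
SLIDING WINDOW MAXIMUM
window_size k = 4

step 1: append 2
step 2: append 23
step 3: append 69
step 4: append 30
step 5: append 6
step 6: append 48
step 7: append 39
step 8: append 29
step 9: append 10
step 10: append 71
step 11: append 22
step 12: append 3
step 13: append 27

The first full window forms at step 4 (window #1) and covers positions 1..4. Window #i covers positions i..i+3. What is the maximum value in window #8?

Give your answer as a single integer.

step 1: append 2 -> window=[2] (not full yet)
step 2: append 23 -> window=[2, 23] (not full yet)
step 3: append 69 -> window=[2, 23, 69] (not full yet)
step 4: append 30 -> window=[2, 23, 69, 30] -> max=69
step 5: append 6 -> window=[23, 69, 30, 6] -> max=69
step 6: append 48 -> window=[69, 30, 6, 48] -> max=69
step 7: append 39 -> window=[30, 6, 48, 39] -> max=48
step 8: append 29 -> window=[6, 48, 39, 29] -> max=48
step 9: append 10 -> window=[48, 39, 29, 10] -> max=48
step 10: append 71 -> window=[39, 29, 10, 71] -> max=71
step 11: append 22 -> window=[29, 10, 71, 22] -> max=71
Window #8 max = 71

Answer: 71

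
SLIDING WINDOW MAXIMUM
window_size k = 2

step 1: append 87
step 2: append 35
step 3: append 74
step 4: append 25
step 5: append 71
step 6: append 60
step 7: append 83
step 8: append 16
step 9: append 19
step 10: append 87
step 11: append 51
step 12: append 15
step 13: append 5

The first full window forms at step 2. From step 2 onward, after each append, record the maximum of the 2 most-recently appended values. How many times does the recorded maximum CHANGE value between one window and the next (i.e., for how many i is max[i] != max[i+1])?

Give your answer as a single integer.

Answer: 7

Derivation:
step 1: append 87 -> window=[87] (not full yet)
step 2: append 35 -> window=[87, 35] -> max=87
step 3: append 74 -> window=[35, 74] -> max=74
step 4: append 25 -> window=[74, 25] -> max=74
step 5: append 71 -> window=[25, 71] -> max=71
step 6: append 60 -> window=[71, 60] -> max=71
step 7: append 83 -> window=[60, 83] -> max=83
step 8: append 16 -> window=[83, 16] -> max=83
step 9: append 19 -> window=[16, 19] -> max=19
step 10: append 87 -> window=[19, 87] -> max=87
step 11: append 51 -> window=[87, 51] -> max=87
step 12: append 15 -> window=[51, 15] -> max=51
step 13: append 5 -> window=[15, 5] -> max=15
Recorded maximums: 87 74 74 71 71 83 83 19 87 87 51 15
Changes between consecutive maximums: 7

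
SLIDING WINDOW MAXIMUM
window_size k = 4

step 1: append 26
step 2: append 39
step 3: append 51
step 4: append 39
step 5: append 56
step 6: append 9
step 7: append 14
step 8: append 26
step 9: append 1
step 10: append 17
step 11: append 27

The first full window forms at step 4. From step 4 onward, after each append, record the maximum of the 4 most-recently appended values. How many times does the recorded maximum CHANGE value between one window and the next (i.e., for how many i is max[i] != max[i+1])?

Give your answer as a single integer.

step 1: append 26 -> window=[26] (not full yet)
step 2: append 39 -> window=[26, 39] (not full yet)
step 3: append 51 -> window=[26, 39, 51] (not full yet)
step 4: append 39 -> window=[26, 39, 51, 39] -> max=51
step 5: append 56 -> window=[39, 51, 39, 56] -> max=56
step 6: append 9 -> window=[51, 39, 56, 9] -> max=56
step 7: append 14 -> window=[39, 56, 9, 14] -> max=56
step 8: append 26 -> window=[56, 9, 14, 26] -> max=56
step 9: append 1 -> window=[9, 14, 26, 1] -> max=26
step 10: append 17 -> window=[14, 26, 1, 17] -> max=26
step 11: append 27 -> window=[26, 1, 17, 27] -> max=27
Recorded maximums: 51 56 56 56 56 26 26 27
Changes between consecutive maximums: 3

Answer: 3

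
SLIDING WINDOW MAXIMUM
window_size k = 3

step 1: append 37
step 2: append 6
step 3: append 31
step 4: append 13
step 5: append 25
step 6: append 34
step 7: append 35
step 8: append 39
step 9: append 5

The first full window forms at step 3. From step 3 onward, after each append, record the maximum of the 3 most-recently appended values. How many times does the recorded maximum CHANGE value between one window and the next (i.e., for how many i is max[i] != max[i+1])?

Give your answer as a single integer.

Answer: 4

Derivation:
step 1: append 37 -> window=[37] (not full yet)
step 2: append 6 -> window=[37, 6] (not full yet)
step 3: append 31 -> window=[37, 6, 31] -> max=37
step 4: append 13 -> window=[6, 31, 13] -> max=31
step 5: append 25 -> window=[31, 13, 25] -> max=31
step 6: append 34 -> window=[13, 25, 34] -> max=34
step 7: append 35 -> window=[25, 34, 35] -> max=35
step 8: append 39 -> window=[34, 35, 39] -> max=39
step 9: append 5 -> window=[35, 39, 5] -> max=39
Recorded maximums: 37 31 31 34 35 39 39
Changes between consecutive maximums: 4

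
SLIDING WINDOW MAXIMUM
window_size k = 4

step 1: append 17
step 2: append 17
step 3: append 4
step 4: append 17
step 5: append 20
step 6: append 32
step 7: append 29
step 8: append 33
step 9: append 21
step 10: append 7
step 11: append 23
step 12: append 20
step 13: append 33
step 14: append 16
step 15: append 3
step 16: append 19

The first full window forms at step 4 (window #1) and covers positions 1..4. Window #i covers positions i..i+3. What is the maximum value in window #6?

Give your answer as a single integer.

step 1: append 17 -> window=[17] (not full yet)
step 2: append 17 -> window=[17, 17] (not full yet)
step 3: append 4 -> window=[17, 17, 4] (not full yet)
step 4: append 17 -> window=[17, 17, 4, 17] -> max=17
step 5: append 20 -> window=[17, 4, 17, 20] -> max=20
step 6: append 32 -> window=[4, 17, 20, 32] -> max=32
step 7: append 29 -> window=[17, 20, 32, 29] -> max=32
step 8: append 33 -> window=[20, 32, 29, 33] -> max=33
step 9: append 21 -> window=[32, 29, 33, 21] -> max=33
Window #6 max = 33

Answer: 33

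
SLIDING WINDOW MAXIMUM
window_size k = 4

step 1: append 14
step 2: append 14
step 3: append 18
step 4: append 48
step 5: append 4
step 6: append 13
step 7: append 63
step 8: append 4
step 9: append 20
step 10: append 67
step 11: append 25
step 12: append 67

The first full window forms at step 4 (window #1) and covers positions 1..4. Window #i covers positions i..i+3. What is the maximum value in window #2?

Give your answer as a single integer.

Answer: 48

Derivation:
step 1: append 14 -> window=[14] (not full yet)
step 2: append 14 -> window=[14, 14] (not full yet)
step 3: append 18 -> window=[14, 14, 18] (not full yet)
step 4: append 48 -> window=[14, 14, 18, 48] -> max=48
step 5: append 4 -> window=[14, 18, 48, 4] -> max=48
Window #2 max = 48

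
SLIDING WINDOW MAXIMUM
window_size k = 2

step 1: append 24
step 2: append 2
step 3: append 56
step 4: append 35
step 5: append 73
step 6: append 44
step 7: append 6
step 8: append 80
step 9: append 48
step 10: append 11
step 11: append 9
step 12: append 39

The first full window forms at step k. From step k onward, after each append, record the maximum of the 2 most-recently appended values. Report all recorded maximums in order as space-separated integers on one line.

step 1: append 24 -> window=[24] (not full yet)
step 2: append 2 -> window=[24, 2] -> max=24
step 3: append 56 -> window=[2, 56] -> max=56
step 4: append 35 -> window=[56, 35] -> max=56
step 5: append 73 -> window=[35, 73] -> max=73
step 6: append 44 -> window=[73, 44] -> max=73
step 7: append 6 -> window=[44, 6] -> max=44
step 8: append 80 -> window=[6, 80] -> max=80
step 9: append 48 -> window=[80, 48] -> max=80
step 10: append 11 -> window=[48, 11] -> max=48
step 11: append 9 -> window=[11, 9] -> max=11
step 12: append 39 -> window=[9, 39] -> max=39

Answer: 24 56 56 73 73 44 80 80 48 11 39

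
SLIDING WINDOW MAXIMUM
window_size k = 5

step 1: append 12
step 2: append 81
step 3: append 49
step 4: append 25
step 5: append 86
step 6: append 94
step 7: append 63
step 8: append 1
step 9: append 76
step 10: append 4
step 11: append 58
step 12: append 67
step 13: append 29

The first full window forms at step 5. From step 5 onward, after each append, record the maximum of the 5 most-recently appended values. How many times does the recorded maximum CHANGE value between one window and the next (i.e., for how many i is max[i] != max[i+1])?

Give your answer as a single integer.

step 1: append 12 -> window=[12] (not full yet)
step 2: append 81 -> window=[12, 81] (not full yet)
step 3: append 49 -> window=[12, 81, 49] (not full yet)
step 4: append 25 -> window=[12, 81, 49, 25] (not full yet)
step 5: append 86 -> window=[12, 81, 49, 25, 86] -> max=86
step 6: append 94 -> window=[81, 49, 25, 86, 94] -> max=94
step 7: append 63 -> window=[49, 25, 86, 94, 63] -> max=94
step 8: append 1 -> window=[25, 86, 94, 63, 1] -> max=94
step 9: append 76 -> window=[86, 94, 63, 1, 76] -> max=94
step 10: append 4 -> window=[94, 63, 1, 76, 4] -> max=94
step 11: append 58 -> window=[63, 1, 76, 4, 58] -> max=76
step 12: append 67 -> window=[1, 76, 4, 58, 67] -> max=76
step 13: append 29 -> window=[76, 4, 58, 67, 29] -> max=76
Recorded maximums: 86 94 94 94 94 94 76 76 76
Changes between consecutive maximums: 2

Answer: 2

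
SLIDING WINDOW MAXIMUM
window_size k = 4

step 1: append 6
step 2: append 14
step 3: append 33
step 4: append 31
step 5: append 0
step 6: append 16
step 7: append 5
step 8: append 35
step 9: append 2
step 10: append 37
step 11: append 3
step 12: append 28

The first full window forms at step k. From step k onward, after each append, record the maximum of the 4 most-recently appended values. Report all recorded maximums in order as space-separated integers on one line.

step 1: append 6 -> window=[6] (not full yet)
step 2: append 14 -> window=[6, 14] (not full yet)
step 3: append 33 -> window=[6, 14, 33] (not full yet)
step 4: append 31 -> window=[6, 14, 33, 31] -> max=33
step 5: append 0 -> window=[14, 33, 31, 0] -> max=33
step 6: append 16 -> window=[33, 31, 0, 16] -> max=33
step 7: append 5 -> window=[31, 0, 16, 5] -> max=31
step 8: append 35 -> window=[0, 16, 5, 35] -> max=35
step 9: append 2 -> window=[16, 5, 35, 2] -> max=35
step 10: append 37 -> window=[5, 35, 2, 37] -> max=37
step 11: append 3 -> window=[35, 2, 37, 3] -> max=37
step 12: append 28 -> window=[2, 37, 3, 28] -> max=37

Answer: 33 33 33 31 35 35 37 37 37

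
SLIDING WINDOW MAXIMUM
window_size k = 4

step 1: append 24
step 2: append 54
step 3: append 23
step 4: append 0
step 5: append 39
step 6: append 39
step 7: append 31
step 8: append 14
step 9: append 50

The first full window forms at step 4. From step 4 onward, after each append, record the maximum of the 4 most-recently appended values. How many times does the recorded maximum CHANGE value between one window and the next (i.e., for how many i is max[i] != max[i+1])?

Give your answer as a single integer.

Answer: 2

Derivation:
step 1: append 24 -> window=[24] (not full yet)
step 2: append 54 -> window=[24, 54] (not full yet)
step 3: append 23 -> window=[24, 54, 23] (not full yet)
step 4: append 0 -> window=[24, 54, 23, 0] -> max=54
step 5: append 39 -> window=[54, 23, 0, 39] -> max=54
step 6: append 39 -> window=[23, 0, 39, 39] -> max=39
step 7: append 31 -> window=[0, 39, 39, 31] -> max=39
step 8: append 14 -> window=[39, 39, 31, 14] -> max=39
step 9: append 50 -> window=[39, 31, 14, 50] -> max=50
Recorded maximums: 54 54 39 39 39 50
Changes between consecutive maximums: 2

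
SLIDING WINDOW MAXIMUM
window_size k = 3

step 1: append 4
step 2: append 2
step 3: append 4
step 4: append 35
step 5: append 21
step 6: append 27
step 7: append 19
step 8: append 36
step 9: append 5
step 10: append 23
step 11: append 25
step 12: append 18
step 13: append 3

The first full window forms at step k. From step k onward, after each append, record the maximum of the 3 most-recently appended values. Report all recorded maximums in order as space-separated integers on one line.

step 1: append 4 -> window=[4] (not full yet)
step 2: append 2 -> window=[4, 2] (not full yet)
step 3: append 4 -> window=[4, 2, 4] -> max=4
step 4: append 35 -> window=[2, 4, 35] -> max=35
step 5: append 21 -> window=[4, 35, 21] -> max=35
step 6: append 27 -> window=[35, 21, 27] -> max=35
step 7: append 19 -> window=[21, 27, 19] -> max=27
step 8: append 36 -> window=[27, 19, 36] -> max=36
step 9: append 5 -> window=[19, 36, 5] -> max=36
step 10: append 23 -> window=[36, 5, 23] -> max=36
step 11: append 25 -> window=[5, 23, 25] -> max=25
step 12: append 18 -> window=[23, 25, 18] -> max=25
step 13: append 3 -> window=[25, 18, 3] -> max=25

Answer: 4 35 35 35 27 36 36 36 25 25 25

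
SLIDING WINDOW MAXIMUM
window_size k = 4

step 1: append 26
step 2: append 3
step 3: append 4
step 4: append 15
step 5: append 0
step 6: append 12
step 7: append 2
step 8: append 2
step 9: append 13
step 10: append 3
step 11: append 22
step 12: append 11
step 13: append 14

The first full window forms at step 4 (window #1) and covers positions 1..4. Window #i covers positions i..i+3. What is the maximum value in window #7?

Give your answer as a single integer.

step 1: append 26 -> window=[26] (not full yet)
step 2: append 3 -> window=[26, 3] (not full yet)
step 3: append 4 -> window=[26, 3, 4] (not full yet)
step 4: append 15 -> window=[26, 3, 4, 15] -> max=26
step 5: append 0 -> window=[3, 4, 15, 0] -> max=15
step 6: append 12 -> window=[4, 15, 0, 12] -> max=15
step 7: append 2 -> window=[15, 0, 12, 2] -> max=15
step 8: append 2 -> window=[0, 12, 2, 2] -> max=12
step 9: append 13 -> window=[12, 2, 2, 13] -> max=13
step 10: append 3 -> window=[2, 2, 13, 3] -> max=13
Window #7 max = 13

Answer: 13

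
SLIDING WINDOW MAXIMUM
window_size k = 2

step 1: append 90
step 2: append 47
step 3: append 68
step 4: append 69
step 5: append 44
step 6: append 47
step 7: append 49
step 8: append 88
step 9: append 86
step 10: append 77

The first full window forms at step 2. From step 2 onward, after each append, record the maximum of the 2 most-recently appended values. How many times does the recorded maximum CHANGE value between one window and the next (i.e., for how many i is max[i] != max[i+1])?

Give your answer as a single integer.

Answer: 6

Derivation:
step 1: append 90 -> window=[90] (not full yet)
step 2: append 47 -> window=[90, 47] -> max=90
step 3: append 68 -> window=[47, 68] -> max=68
step 4: append 69 -> window=[68, 69] -> max=69
step 5: append 44 -> window=[69, 44] -> max=69
step 6: append 47 -> window=[44, 47] -> max=47
step 7: append 49 -> window=[47, 49] -> max=49
step 8: append 88 -> window=[49, 88] -> max=88
step 9: append 86 -> window=[88, 86] -> max=88
step 10: append 77 -> window=[86, 77] -> max=86
Recorded maximums: 90 68 69 69 47 49 88 88 86
Changes between consecutive maximums: 6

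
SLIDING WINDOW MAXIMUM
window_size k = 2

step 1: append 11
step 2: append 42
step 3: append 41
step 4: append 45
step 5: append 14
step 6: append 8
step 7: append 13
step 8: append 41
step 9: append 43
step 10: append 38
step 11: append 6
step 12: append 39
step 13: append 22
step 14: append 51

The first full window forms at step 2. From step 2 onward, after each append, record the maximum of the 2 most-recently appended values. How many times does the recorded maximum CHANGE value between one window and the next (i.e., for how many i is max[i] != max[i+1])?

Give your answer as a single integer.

step 1: append 11 -> window=[11] (not full yet)
step 2: append 42 -> window=[11, 42] -> max=42
step 3: append 41 -> window=[42, 41] -> max=42
step 4: append 45 -> window=[41, 45] -> max=45
step 5: append 14 -> window=[45, 14] -> max=45
step 6: append 8 -> window=[14, 8] -> max=14
step 7: append 13 -> window=[8, 13] -> max=13
step 8: append 41 -> window=[13, 41] -> max=41
step 9: append 43 -> window=[41, 43] -> max=43
step 10: append 38 -> window=[43, 38] -> max=43
step 11: append 6 -> window=[38, 6] -> max=38
step 12: append 39 -> window=[6, 39] -> max=39
step 13: append 22 -> window=[39, 22] -> max=39
step 14: append 51 -> window=[22, 51] -> max=51
Recorded maximums: 42 42 45 45 14 13 41 43 43 38 39 39 51
Changes between consecutive maximums: 8

Answer: 8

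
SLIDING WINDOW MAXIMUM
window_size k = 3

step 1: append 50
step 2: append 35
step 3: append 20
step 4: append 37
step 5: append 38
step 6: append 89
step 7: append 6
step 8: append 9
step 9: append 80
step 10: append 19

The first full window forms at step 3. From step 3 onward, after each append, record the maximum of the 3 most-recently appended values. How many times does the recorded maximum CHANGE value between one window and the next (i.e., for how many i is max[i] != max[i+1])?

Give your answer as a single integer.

Answer: 4

Derivation:
step 1: append 50 -> window=[50] (not full yet)
step 2: append 35 -> window=[50, 35] (not full yet)
step 3: append 20 -> window=[50, 35, 20] -> max=50
step 4: append 37 -> window=[35, 20, 37] -> max=37
step 5: append 38 -> window=[20, 37, 38] -> max=38
step 6: append 89 -> window=[37, 38, 89] -> max=89
step 7: append 6 -> window=[38, 89, 6] -> max=89
step 8: append 9 -> window=[89, 6, 9] -> max=89
step 9: append 80 -> window=[6, 9, 80] -> max=80
step 10: append 19 -> window=[9, 80, 19] -> max=80
Recorded maximums: 50 37 38 89 89 89 80 80
Changes between consecutive maximums: 4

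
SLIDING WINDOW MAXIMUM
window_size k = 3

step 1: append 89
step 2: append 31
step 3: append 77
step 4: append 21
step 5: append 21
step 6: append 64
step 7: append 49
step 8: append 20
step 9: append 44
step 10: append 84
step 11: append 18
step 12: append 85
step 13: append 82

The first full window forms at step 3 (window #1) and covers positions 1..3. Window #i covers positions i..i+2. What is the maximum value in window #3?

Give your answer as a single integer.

Answer: 77

Derivation:
step 1: append 89 -> window=[89] (not full yet)
step 2: append 31 -> window=[89, 31] (not full yet)
step 3: append 77 -> window=[89, 31, 77] -> max=89
step 4: append 21 -> window=[31, 77, 21] -> max=77
step 5: append 21 -> window=[77, 21, 21] -> max=77
Window #3 max = 77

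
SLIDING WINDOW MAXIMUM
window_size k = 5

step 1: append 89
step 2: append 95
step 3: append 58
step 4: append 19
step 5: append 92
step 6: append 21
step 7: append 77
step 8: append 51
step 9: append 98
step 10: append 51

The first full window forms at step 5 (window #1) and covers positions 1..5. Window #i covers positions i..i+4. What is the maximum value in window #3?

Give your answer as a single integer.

step 1: append 89 -> window=[89] (not full yet)
step 2: append 95 -> window=[89, 95] (not full yet)
step 3: append 58 -> window=[89, 95, 58] (not full yet)
step 4: append 19 -> window=[89, 95, 58, 19] (not full yet)
step 5: append 92 -> window=[89, 95, 58, 19, 92] -> max=95
step 6: append 21 -> window=[95, 58, 19, 92, 21] -> max=95
step 7: append 77 -> window=[58, 19, 92, 21, 77] -> max=92
Window #3 max = 92

Answer: 92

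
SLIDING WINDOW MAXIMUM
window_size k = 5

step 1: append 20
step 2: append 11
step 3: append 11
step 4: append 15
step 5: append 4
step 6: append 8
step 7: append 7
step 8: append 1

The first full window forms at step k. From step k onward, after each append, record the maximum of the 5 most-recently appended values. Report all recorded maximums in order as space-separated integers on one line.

Answer: 20 15 15 15

Derivation:
step 1: append 20 -> window=[20] (not full yet)
step 2: append 11 -> window=[20, 11] (not full yet)
step 3: append 11 -> window=[20, 11, 11] (not full yet)
step 4: append 15 -> window=[20, 11, 11, 15] (not full yet)
step 5: append 4 -> window=[20, 11, 11, 15, 4] -> max=20
step 6: append 8 -> window=[11, 11, 15, 4, 8] -> max=15
step 7: append 7 -> window=[11, 15, 4, 8, 7] -> max=15
step 8: append 1 -> window=[15, 4, 8, 7, 1] -> max=15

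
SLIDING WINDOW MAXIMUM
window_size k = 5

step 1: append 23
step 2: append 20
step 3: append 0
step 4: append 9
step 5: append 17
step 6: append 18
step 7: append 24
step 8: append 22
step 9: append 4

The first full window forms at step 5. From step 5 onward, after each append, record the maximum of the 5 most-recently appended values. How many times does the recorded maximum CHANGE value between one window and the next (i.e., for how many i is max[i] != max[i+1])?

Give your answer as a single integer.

Answer: 2

Derivation:
step 1: append 23 -> window=[23] (not full yet)
step 2: append 20 -> window=[23, 20] (not full yet)
step 3: append 0 -> window=[23, 20, 0] (not full yet)
step 4: append 9 -> window=[23, 20, 0, 9] (not full yet)
step 5: append 17 -> window=[23, 20, 0, 9, 17] -> max=23
step 6: append 18 -> window=[20, 0, 9, 17, 18] -> max=20
step 7: append 24 -> window=[0, 9, 17, 18, 24] -> max=24
step 8: append 22 -> window=[9, 17, 18, 24, 22] -> max=24
step 9: append 4 -> window=[17, 18, 24, 22, 4] -> max=24
Recorded maximums: 23 20 24 24 24
Changes between consecutive maximums: 2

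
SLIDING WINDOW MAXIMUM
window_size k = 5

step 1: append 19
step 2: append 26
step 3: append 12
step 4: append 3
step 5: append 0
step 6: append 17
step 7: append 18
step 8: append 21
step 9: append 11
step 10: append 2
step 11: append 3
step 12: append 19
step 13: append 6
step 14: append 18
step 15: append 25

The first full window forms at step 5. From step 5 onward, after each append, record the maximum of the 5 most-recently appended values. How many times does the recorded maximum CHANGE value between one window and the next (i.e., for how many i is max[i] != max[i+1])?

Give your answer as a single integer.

step 1: append 19 -> window=[19] (not full yet)
step 2: append 26 -> window=[19, 26] (not full yet)
step 3: append 12 -> window=[19, 26, 12] (not full yet)
step 4: append 3 -> window=[19, 26, 12, 3] (not full yet)
step 5: append 0 -> window=[19, 26, 12, 3, 0] -> max=26
step 6: append 17 -> window=[26, 12, 3, 0, 17] -> max=26
step 7: append 18 -> window=[12, 3, 0, 17, 18] -> max=18
step 8: append 21 -> window=[3, 0, 17, 18, 21] -> max=21
step 9: append 11 -> window=[0, 17, 18, 21, 11] -> max=21
step 10: append 2 -> window=[17, 18, 21, 11, 2] -> max=21
step 11: append 3 -> window=[18, 21, 11, 2, 3] -> max=21
step 12: append 19 -> window=[21, 11, 2, 3, 19] -> max=21
step 13: append 6 -> window=[11, 2, 3, 19, 6] -> max=19
step 14: append 18 -> window=[2, 3, 19, 6, 18] -> max=19
step 15: append 25 -> window=[3, 19, 6, 18, 25] -> max=25
Recorded maximums: 26 26 18 21 21 21 21 21 19 19 25
Changes between consecutive maximums: 4

Answer: 4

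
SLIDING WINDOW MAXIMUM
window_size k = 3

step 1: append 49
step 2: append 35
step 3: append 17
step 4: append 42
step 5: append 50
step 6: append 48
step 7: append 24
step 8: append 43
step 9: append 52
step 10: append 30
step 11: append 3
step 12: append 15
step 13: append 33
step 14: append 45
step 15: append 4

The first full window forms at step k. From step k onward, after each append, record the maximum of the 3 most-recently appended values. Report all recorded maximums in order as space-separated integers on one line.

step 1: append 49 -> window=[49] (not full yet)
step 2: append 35 -> window=[49, 35] (not full yet)
step 3: append 17 -> window=[49, 35, 17] -> max=49
step 4: append 42 -> window=[35, 17, 42] -> max=42
step 5: append 50 -> window=[17, 42, 50] -> max=50
step 6: append 48 -> window=[42, 50, 48] -> max=50
step 7: append 24 -> window=[50, 48, 24] -> max=50
step 8: append 43 -> window=[48, 24, 43] -> max=48
step 9: append 52 -> window=[24, 43, 52] -> max=52
step 10: append 30 -> window=[43, 52, 30] -> max=52
step 11: append 3 -> window=[52, 30, 3] -> max=52
step 12: append 15 -> window=[30, 3, 15] -> max=30
step 13: append 33 -> window=[3, 15, 33] -> max=33
step 14: append 45 -> window=[15, 33, 45] -> max=45
step 15: append 4 -> window=[33, 45, 4] -> max=45

Answer: 49 42 50 50 50 48 52 52 52 30 33 45 45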